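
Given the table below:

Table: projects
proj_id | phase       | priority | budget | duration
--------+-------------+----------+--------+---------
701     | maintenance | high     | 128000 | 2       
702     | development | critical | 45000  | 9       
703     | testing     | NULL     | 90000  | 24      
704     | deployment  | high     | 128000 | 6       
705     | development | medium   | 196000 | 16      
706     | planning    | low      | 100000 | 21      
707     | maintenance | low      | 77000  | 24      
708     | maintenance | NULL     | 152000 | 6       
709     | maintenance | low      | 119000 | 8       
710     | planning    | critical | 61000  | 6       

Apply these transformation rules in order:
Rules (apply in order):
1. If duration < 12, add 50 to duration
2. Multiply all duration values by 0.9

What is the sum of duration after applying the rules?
379.8

Step 1: Apply Rule 1 - Add 50 to records with duration < 12
  - 6 records affected: 37 + (6 × 50) = 337
  - Unaffected records: 85
  - Sum after Rule 1: 422
Step 2: Apply Rule 2 - Multiply all by 0.9
  - 422 × 0.9 = 379.8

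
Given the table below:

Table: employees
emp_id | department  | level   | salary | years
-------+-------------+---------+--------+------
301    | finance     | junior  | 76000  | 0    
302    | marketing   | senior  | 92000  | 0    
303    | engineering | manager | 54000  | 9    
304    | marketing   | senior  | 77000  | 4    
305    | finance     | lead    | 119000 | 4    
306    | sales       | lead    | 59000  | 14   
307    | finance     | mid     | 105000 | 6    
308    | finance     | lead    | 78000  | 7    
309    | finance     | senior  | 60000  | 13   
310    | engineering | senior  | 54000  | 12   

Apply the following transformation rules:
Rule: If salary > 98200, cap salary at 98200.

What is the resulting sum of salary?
746400

Step 1: 2 records have salary > 98200
Step 2: These records originally summed to 224000
Step 3: After capping: 2 × 98200 = 196400
Step 4: Unaffected records sum: 550000
Step 5: Final sum = 196400 + 550000 = 746400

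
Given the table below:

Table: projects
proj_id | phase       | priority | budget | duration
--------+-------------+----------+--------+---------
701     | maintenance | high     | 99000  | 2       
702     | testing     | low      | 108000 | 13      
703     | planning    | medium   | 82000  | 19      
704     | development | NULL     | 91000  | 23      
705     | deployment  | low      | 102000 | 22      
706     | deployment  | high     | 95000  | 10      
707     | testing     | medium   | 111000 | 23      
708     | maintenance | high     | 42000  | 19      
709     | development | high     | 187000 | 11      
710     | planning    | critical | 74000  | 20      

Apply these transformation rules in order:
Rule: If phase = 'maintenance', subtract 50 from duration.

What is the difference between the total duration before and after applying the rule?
100

Step 1: Original sum of duration = 162
Step 2: 2 records have phase = 'maintenance'
Step 3: Each affected record changes by -50
Step 4: Total change = 2 × -50 = -100
Step 5: New sum = 162 + -100 = 62
Step 6: Difference = |62 - 162| = 100
        (Sum decreased by 100)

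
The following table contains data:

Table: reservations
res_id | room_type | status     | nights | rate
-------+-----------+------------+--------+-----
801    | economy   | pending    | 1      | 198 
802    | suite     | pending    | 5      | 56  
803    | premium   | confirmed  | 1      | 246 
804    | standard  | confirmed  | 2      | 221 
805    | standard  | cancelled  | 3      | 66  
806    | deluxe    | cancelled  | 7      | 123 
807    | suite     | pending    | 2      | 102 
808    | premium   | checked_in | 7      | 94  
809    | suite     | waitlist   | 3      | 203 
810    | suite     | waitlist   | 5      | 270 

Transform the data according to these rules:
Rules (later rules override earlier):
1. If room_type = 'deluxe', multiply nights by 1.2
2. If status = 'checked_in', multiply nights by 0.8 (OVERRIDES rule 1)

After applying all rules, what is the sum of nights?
36.0

Step 1: Rule 2 takes priority for records with status = 'checked_in'
  - 1 records: 7 × 0.8 = 5.6
Step 2: Rule 1 applies to remaining records with room_type = 'deluxe'
  - 1 records: 7 × 1.2 = 8.4
Step 3: Other records unchanged: 22
Step 4: Final sum = 5.6 + 8.4 + 22 = 36.0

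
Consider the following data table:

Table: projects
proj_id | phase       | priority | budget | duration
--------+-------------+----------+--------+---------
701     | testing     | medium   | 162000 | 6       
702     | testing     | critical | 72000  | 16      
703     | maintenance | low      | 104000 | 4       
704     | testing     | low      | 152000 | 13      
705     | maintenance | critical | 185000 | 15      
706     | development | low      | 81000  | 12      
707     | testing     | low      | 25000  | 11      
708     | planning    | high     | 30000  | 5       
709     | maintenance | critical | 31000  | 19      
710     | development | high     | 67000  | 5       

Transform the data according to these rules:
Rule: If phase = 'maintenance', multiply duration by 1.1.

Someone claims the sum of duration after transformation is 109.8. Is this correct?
Yes, the result is correct.

Step 1: Calculate the correct sum after transformation
Step 2: Apply multiplier 1.1 to records where phase = 'maintenance'
Step 3: Correct result = 109.8
Step 4: Claimed result = 109.8
Step 5: 109.8 = 109.8 ✓
Conclusion: The claimed result is correct.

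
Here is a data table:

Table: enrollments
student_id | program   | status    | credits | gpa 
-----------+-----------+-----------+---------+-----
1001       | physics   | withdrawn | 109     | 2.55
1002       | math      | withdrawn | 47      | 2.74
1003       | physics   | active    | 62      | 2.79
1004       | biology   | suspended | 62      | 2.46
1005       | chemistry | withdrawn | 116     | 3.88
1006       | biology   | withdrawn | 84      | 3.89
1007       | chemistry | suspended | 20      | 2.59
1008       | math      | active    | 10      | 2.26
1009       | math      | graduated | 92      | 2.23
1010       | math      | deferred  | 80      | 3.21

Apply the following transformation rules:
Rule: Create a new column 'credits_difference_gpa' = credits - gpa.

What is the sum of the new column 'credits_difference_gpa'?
653.4

Step 1: For each record, compute credits - gpa
Example calculations:
  109 - 2.55 = 106.45
  47 - 2.74 = 44.26
  62 - 2.79 = 59.21
  ...
Step 2: Sum all derived values
Step 3: Total = 653.4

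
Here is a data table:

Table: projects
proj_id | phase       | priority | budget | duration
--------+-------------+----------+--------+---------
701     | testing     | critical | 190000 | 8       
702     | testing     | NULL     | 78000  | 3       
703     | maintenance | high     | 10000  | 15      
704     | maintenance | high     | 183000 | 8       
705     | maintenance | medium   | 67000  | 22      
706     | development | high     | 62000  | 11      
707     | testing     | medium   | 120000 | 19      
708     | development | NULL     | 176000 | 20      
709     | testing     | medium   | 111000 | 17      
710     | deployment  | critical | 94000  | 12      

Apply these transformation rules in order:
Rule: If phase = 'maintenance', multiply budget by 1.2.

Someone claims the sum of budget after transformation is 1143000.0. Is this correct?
Yes, the result is correct.

Step 1: Calculate the correct sum after transformation
Step 2: Apply multiplier 1.2 to records where phase = 'maintenance'
Step 3: Correct result = 1143000.0
Step 4: Claimed result = 1143000.0
Step 5: 1143000.0 = 1143000.0 ✓
Conclusion: The claimed result is correct.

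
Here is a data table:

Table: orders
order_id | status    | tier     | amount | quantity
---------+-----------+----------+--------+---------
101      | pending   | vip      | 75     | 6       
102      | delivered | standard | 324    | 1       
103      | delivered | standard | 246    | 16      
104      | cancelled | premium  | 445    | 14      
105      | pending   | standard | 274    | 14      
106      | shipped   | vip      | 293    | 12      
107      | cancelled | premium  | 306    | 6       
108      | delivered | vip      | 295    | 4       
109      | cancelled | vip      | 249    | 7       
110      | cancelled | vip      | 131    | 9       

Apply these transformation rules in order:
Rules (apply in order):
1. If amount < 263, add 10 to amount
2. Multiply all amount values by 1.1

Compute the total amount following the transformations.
2945.8

Step 1: Apply Rule 1 - Add 10 to records with amount < 263
  - 4 records affected: 701 + (4 × 10) = 741
  - Unaffected records: 1937
  - Sum after Rule 1: 2678
Step 2: Apply Rule 2 - Multiply all by 1.1
  - 2678 × 1.1 = 2945.8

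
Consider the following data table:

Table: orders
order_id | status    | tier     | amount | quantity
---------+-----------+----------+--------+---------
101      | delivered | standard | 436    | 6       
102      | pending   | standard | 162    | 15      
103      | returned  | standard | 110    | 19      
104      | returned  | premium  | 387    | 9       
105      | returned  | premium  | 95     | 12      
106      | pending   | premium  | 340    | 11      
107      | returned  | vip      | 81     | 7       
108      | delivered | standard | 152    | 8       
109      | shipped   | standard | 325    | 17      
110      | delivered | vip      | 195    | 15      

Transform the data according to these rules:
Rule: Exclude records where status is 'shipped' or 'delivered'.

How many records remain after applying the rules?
6

Step 1: Count records to exclude
  - 1 (shipped) + 3 (delivered) = 4 records
Step 2: Total records: 10
Step 3: Remaining = 10 - 4 = 6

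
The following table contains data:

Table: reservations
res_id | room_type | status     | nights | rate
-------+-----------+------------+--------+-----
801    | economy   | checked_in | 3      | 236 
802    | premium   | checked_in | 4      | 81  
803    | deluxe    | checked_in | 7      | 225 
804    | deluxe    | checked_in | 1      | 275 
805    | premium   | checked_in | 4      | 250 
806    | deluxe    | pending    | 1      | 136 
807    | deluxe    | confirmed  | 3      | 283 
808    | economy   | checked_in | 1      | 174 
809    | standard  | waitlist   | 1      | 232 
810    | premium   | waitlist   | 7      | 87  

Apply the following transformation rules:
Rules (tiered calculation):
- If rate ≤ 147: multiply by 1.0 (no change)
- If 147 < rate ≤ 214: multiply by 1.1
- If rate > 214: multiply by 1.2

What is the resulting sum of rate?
2296.6

Step 1: Tier 1 (rate ≤ 147): 3 records, sum = 304 × 1.0 = 304.0
Step 2: Tier 2 (147 < rate ≤ 214): 1 records, sum = 174 × 1.1 = 191.4
Step 3: Tier 3 (rate > 214): 6 records, sum = 1501 × 1.2 = 1801.2
Step 4: Final sum = 304.0 + 191.4 + 1801.2 = 2296.6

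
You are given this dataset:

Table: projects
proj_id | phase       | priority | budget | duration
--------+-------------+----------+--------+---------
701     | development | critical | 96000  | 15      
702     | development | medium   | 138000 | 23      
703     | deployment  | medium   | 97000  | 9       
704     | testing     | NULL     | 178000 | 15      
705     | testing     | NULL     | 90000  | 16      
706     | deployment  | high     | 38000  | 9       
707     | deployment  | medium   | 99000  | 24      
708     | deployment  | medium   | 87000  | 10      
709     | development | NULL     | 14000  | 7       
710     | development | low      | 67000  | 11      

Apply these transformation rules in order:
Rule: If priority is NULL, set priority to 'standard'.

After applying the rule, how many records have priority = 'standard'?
3

Step 1: Count records where priority IS NULL
Step 2: Found 3 records with NULL priority
Step 3: These records will have priority set to 'standard'
Step 4: Records already having priority = 'standard': 0
Step 5: Answer: 3 + 0 = 3 records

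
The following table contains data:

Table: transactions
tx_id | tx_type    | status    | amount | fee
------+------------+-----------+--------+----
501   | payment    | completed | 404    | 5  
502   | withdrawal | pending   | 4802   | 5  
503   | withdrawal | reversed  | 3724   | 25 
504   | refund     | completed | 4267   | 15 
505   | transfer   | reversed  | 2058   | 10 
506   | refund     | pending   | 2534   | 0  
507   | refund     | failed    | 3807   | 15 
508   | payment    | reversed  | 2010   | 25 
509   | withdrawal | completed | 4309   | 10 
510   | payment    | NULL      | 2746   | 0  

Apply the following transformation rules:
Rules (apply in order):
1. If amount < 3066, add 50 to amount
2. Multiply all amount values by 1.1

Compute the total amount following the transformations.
34002.1

Step 1: Apply Rule 1 - Add 50 to records with amount < 3066
  - 5 records affected: 9752 + (5 × 50) = 10002
  - Unaffected records: 20909
  - Sum after Rule 1: 30911
Step 2: Apply Rule 2 - Multiply all by 1.1
  - 30911 × 1.1 = 34002.1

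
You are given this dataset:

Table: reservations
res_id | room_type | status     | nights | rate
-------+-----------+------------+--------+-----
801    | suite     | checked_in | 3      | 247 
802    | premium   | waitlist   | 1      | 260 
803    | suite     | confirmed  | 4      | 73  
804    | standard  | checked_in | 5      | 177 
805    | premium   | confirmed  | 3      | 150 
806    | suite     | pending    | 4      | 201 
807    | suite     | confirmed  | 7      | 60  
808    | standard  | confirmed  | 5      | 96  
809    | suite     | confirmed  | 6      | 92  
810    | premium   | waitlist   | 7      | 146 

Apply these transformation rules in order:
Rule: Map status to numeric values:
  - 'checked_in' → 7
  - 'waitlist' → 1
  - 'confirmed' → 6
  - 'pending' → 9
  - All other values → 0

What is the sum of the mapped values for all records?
55

Step 1: Apply mapping to each record
Step 2: Count by status:
  'checked_in': 2 records × 7 = 14
  'waitlist': 2 records × 1 = 2
  'confirmed': 5 records × 6 = 30
  'pending': 1 records × 9 = 9
Step 3: Sum all mapped values = 55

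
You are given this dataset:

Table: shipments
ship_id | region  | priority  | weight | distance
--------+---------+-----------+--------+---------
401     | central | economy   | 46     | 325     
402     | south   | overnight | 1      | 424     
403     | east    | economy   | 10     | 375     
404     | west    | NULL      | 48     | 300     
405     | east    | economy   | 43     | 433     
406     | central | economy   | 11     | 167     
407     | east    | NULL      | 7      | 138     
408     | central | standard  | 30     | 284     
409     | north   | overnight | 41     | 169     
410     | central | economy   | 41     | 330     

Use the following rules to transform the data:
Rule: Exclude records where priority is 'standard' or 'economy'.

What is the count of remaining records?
4

Step 1: Count records to exclude
  - 1 (standard) + 5 (economy) = 6 records
Step 2: Total records: 10
Step 3: Remaining = 10 - 6 = 4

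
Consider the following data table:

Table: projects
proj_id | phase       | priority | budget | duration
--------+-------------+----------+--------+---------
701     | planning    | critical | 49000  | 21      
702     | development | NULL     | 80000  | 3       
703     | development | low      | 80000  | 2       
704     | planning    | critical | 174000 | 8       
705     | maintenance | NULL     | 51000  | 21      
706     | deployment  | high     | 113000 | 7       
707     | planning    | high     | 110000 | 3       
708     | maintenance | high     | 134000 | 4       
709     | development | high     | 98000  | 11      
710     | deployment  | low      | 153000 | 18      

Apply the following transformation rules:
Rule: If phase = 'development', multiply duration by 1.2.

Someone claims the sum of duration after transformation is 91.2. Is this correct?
No, the correct result is 101.2.

Step 1: Calculate the correct sum after transformation
Step 2: Apply multiplier 1.2 to records where phase = 'development'
Step 3: Correct result = 101.2
Step 4: Claimed result = 91.2
Step 5: 101.2 ≠ 91.2
Conclusion: The claimed result is incorrect. The correct answer is 101.2.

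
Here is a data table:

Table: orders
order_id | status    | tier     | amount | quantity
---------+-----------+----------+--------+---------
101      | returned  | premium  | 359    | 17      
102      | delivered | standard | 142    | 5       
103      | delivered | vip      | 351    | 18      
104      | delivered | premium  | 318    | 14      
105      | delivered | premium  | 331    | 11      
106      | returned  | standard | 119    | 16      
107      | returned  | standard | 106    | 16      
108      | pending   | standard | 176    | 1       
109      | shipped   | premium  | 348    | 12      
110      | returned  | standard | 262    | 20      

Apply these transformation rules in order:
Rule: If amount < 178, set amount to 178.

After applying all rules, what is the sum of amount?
2681

Step 1: 4 records have amount < 178
Step 2: These records originally summed to 543
Step 3: After setting to minimum: 4 × 178 = 712
Step 4: Unaffected records sum: 1969
Step 5: Final sum = 712 + 1969 = 2681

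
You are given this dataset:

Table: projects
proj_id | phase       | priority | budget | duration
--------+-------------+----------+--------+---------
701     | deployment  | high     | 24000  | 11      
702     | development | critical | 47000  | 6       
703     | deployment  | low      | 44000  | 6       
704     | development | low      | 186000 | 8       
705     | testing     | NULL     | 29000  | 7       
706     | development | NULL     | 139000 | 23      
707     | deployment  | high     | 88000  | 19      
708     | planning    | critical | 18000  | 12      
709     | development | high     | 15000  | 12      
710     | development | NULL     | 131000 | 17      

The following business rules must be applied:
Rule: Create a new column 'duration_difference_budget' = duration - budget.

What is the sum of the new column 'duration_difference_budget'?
-720879

Step 1: For each record, compute duration - budget
Example calculations:
  11 - 24000 = -23989
  6 - 47000 = -46994
  6 - 44000 = -43994
  ...
Step 2: Sum all derived values
Step 3: Total = -720879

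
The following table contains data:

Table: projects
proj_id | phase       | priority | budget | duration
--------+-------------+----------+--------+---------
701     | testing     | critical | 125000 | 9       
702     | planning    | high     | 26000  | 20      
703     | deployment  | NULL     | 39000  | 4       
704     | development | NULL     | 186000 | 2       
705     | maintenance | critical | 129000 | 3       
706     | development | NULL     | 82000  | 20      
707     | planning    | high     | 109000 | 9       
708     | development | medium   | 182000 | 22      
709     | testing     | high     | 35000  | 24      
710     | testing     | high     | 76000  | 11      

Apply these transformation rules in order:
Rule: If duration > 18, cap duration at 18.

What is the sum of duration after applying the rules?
110

Step 1: 4 records have duration > 18
Step 2: These records originally summed to 86
Step 3: After capping: 4 × 18 = 72
Step 4: Unaffected records sum: 38
Step 5: Final sum = 72 + 38 = 110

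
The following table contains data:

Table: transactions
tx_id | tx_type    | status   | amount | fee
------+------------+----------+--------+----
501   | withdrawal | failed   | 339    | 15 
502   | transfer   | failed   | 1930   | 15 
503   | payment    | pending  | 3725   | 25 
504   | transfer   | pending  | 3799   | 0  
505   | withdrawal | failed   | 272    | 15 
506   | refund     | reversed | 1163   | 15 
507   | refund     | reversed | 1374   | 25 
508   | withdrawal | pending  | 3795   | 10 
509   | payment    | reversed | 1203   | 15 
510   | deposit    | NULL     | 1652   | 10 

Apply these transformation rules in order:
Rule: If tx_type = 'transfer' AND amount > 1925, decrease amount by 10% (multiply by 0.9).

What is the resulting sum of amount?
18679.1

Step 1: Find records where tx_type = 'transfer' AND amount > 1925
Step 2: 2 records match, summing to 5729
Step 3: After multiplier: 5729 × 0.9 = 5156.1
Step 4: Unaffected records sum: 13523
Step 5: Final sum = 5156.1 + 13523 = 18679.1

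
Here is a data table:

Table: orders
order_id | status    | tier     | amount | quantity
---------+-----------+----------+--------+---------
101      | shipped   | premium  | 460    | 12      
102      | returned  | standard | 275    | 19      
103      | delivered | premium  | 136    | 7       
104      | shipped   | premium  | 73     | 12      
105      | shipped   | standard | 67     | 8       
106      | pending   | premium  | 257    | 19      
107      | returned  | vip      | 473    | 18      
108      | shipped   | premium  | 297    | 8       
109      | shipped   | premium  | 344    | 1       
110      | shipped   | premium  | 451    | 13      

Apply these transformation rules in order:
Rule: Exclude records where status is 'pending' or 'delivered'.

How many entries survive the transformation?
8

Step 1: Count records to exclude
  - 1 (pending) + 1 (delivered) = 2 records
Step 2: Total records: 10
Step 3: Remaining = 10 - 2 = 8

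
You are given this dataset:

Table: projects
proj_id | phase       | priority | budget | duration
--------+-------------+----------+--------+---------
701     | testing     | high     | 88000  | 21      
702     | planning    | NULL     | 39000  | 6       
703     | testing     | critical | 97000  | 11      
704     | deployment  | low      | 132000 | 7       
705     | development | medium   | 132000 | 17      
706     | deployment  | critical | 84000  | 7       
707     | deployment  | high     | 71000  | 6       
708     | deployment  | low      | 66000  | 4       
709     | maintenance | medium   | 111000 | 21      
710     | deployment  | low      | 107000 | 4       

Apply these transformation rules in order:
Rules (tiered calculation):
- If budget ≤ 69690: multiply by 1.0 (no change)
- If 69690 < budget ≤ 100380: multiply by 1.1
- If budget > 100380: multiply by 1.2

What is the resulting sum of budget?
1057400.0

Step 1: Tier 1 (budget ≤ 69690): 2 records, sum = 105000 × 1.0 = 105000.0
Step 2: Tier 2 (69690 < budget ≤ 100380): 4 records, sum = 340000 × 1.1 = 374000.0
Step 3: Tier 3 (budget > 100380): 4 records, sum = 482000 × 1.2 = 578400.0
Step 4: Final sum = 105000.0 + 374000.0 + 578400.0 = 1057400.0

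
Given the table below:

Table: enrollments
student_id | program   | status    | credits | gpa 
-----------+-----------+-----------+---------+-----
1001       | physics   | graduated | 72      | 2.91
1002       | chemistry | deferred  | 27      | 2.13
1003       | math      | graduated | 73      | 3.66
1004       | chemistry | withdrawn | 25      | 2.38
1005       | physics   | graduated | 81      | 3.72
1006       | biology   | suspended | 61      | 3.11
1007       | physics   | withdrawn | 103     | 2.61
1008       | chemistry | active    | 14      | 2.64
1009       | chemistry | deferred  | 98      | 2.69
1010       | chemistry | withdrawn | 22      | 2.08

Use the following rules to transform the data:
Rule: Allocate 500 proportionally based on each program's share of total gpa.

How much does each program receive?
biology: 55.67, chemistry: 213.39, math: 65.52, physics: 165.41

Step 1: Calculate total gpa = 27.93
Step 2: Calculate each program's proportion:
  biology: 3.11/27.93 = 11.13% → 55.67
  chemistry: 11.92/27.93 = 42.68% → 213.39
  math: 3.66/27.93 = 13.10% → 65.52
  physics: 9.24/27.93 = 33.08% → 165.41
Step 3: Verify: sum of allocations ≈ 500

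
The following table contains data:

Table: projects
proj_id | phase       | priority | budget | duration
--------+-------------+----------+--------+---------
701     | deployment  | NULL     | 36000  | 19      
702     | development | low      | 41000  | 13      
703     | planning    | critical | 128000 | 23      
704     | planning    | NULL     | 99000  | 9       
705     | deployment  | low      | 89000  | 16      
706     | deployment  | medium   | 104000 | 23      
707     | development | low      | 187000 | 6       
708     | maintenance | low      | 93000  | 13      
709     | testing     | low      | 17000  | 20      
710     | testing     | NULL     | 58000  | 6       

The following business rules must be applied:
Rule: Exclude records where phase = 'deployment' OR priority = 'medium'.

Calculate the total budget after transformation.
623000

Step 1: Find records where phase = 'deployment' OR priority = 'medium'
Step 2: 3 records match, summing to 229000
Step 3: Original sum: 852000
Step 4: Remaining sum = 852000 - 229000 = 623000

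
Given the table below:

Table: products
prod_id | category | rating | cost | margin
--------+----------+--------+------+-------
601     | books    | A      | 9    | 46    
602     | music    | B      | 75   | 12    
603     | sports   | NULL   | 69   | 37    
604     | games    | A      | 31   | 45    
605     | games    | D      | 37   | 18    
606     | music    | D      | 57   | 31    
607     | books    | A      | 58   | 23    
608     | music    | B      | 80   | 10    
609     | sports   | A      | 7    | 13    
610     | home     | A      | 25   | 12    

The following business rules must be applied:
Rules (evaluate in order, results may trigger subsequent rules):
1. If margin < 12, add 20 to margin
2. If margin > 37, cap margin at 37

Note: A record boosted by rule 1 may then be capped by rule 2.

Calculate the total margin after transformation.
250

Step 1: Apply rule 1 to records with margin < 12
  - 1 records get bonus of 20
  - Of these, 0 records then exceed 37 and get capped
Step 2: Apply rule 2 to records with margin > 37
  - 2 records (original) are capped
Step 3: Calculate final sum = 250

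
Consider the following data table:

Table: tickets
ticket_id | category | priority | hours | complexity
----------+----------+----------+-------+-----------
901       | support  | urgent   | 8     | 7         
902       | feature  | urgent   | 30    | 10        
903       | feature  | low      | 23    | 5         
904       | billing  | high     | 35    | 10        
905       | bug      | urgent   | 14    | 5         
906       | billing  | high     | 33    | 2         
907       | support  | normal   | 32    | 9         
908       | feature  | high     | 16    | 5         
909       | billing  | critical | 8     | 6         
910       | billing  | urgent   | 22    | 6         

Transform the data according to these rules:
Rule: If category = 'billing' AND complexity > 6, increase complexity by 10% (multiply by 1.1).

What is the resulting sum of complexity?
66.0

Step 1: Find records where category = 'billing' AND complexity > 6
Step 2: 1 records match, summing to 10
Step 3: After multiplier: 10 × 1.1 = 11.0
Step 4: Unaffected records sum: 55
Step 5: Final sum = 11.0 + 55 = 66.0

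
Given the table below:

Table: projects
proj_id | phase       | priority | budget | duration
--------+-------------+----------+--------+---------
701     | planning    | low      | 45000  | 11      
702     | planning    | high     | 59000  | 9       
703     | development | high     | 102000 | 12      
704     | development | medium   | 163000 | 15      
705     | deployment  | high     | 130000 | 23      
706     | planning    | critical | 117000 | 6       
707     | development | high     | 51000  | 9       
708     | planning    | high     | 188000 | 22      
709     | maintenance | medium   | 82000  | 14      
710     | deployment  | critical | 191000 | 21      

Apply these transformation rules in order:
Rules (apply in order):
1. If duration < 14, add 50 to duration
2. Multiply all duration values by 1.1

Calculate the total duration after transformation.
431.2

Step 1: Apply Rule 1 - Add 50 to records with duration < 14
  - 5 records affected: 47 + (5 × 50) = 297
  - Unaffected records: 95
  - Sum after Rule 1: 392
Step 2: Apply Rule 2 - Multiply all by 1.1
  - 392 × 1.1 = 431.2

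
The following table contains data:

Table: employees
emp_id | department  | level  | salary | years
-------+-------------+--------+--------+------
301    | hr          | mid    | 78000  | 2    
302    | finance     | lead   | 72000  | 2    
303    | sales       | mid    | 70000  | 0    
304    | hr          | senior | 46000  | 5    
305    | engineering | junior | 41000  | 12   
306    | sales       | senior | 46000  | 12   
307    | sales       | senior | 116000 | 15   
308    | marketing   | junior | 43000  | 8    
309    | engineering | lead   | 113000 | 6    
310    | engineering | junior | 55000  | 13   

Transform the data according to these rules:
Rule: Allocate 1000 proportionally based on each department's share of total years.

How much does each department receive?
engineering: 413.33, finance: 26.67, hr: 93.33, marketing: 106.67, sales: 360.0

Step 1: Calculate total years = 75
Step 2: Calculate each department's proportion:
  engineering: 31/75 = 41.33% → 413.33
  finance: 2/75 = 2.67% → 26.67
  hr: 7/75 = 9.33% → 93.33
  marketing: 8/75 = 10.67% → 106.67
  sales: 27/75 = 36.00% → 360.0
Step 3: Verify: sum of allocations ≈ 1000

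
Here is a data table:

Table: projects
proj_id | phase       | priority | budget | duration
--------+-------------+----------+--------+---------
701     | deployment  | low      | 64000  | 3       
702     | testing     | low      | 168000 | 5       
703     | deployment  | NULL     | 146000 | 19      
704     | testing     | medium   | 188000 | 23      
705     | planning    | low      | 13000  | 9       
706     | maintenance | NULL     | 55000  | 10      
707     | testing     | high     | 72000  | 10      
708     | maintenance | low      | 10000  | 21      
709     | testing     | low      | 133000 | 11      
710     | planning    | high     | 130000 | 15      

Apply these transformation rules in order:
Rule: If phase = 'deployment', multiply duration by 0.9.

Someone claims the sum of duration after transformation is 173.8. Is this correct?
No, the correct result is 123.8.

Step 1: Calculate the correct sum after transformation
Step 2: Apply multiplier 0.9 to records where phase = 'deployment'
Step 3: Correct result = 123.8
Step 4: Claimed result = 173.8
Step 5: 123.8 ≠ 173.8
Conclusion: The claimed result is incorrect. The correct answer is 123.8.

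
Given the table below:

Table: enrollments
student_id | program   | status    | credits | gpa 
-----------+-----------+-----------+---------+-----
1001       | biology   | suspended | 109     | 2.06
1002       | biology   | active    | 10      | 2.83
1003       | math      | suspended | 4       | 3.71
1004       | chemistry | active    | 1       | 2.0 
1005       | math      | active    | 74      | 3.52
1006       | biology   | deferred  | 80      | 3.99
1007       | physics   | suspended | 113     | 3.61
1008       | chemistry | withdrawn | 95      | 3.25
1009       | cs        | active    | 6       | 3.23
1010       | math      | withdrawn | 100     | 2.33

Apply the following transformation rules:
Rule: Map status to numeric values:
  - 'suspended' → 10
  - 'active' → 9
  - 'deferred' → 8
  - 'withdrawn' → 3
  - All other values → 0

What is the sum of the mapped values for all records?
80

Step 1: Apply mapping to each record
Step 2: Count by status:
  'suspended': 3 records × 10 = 30
  'active': 4 records × 9 = 36
  'deferred': 1 records × 8 = 8
  'withdrawn': 2 records × 3 = 6
Step 3: Sum all mapped values = 80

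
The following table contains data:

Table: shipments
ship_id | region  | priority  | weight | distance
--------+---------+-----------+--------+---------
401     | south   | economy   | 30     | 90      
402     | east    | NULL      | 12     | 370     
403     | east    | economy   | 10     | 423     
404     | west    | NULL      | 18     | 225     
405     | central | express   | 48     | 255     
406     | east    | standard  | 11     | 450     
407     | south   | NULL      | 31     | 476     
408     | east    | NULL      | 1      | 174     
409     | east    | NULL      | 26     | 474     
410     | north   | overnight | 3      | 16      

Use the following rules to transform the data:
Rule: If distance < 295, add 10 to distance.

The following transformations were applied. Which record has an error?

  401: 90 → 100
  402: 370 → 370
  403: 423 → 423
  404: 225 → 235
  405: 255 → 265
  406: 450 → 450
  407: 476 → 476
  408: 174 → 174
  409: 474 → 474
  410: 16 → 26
Record 408 has an error. The correct transformed value should be 184, not 174.

Step 1: Check each record against the rule
Step 2: Record 408 has distance = 174
Step 3: Since 174 < 295, the bonus should have been applied
Step 4: Correct value = 184, but claimed value = 174
Conclusion: Record 408 has the error.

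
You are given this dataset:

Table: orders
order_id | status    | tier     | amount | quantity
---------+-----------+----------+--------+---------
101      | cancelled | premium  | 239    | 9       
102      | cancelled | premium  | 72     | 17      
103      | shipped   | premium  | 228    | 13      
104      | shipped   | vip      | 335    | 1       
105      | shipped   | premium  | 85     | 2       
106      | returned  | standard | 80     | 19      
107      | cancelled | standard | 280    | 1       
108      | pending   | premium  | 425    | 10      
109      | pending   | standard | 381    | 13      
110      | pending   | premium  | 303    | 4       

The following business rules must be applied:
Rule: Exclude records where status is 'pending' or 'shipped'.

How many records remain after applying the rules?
4

Step 1: Count records to exclude
  - 3 (pending) + 3 (shipped) = 6 records
Step 2: Total records: 10
Step 3: Remaining = 10 - 6 = 4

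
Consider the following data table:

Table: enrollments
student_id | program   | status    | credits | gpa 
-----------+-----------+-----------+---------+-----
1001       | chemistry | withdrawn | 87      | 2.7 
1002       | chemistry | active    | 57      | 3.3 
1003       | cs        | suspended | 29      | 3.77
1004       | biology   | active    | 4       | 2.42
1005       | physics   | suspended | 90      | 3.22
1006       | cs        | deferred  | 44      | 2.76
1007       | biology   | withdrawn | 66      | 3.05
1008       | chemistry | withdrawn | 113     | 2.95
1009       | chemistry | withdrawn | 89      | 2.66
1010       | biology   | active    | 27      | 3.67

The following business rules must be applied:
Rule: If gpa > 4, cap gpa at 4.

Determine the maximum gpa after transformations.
3.77

Step 1: Original maximum gpa = 3.77
Step 2: Check cap of 4 against maximum
Step 3: No records exceed the cap (max 3.77 <= cap 4), so no capping applies
Step 4: Maximum after transformation = 3.77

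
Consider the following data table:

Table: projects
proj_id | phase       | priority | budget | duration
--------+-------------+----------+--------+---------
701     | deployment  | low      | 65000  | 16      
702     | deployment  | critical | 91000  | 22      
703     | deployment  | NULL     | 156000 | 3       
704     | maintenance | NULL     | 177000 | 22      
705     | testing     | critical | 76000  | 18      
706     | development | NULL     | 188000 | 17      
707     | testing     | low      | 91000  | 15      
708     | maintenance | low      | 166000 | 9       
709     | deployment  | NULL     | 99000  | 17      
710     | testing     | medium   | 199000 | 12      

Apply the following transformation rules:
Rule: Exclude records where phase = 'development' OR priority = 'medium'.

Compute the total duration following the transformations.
122

Step 1: Find records where phase = 'development' OR priority = 'medium'
Step 2: 2 records match, summing to 29
Step 3: Original sum: 151
Step 4: Remaining sum = 151 - 29 = 122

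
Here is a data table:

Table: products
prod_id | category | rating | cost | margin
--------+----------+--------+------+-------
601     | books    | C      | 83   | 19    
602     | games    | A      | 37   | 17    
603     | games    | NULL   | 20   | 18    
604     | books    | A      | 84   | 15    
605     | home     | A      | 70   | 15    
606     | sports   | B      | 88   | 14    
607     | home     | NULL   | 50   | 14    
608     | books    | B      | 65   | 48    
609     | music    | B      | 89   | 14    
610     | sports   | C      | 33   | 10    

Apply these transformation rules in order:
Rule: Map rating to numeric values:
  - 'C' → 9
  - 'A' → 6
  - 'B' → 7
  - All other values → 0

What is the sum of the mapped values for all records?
57

Step 1: Apply mapping to each record
Step 2: Count by status:
  'C': 2 records × 9 = 18
  'A': 3 records × 6 = 18
  'B': 3 records × 7 = 21
Step 3: Sum all mapped values = 57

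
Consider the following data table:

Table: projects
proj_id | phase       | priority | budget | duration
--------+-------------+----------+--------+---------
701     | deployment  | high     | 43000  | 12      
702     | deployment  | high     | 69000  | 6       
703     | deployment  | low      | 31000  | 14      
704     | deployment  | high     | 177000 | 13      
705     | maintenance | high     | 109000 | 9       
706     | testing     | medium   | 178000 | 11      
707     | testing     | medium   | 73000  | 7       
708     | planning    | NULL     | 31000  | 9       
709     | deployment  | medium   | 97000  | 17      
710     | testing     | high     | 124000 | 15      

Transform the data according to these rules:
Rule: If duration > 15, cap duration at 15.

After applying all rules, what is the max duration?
15

Step 1: Original maximum duration = 17
Step 2: Apply cap at 15
Step 3: 1 records had duration > 15 and were capped
Step 4: Maximum after transformation = 15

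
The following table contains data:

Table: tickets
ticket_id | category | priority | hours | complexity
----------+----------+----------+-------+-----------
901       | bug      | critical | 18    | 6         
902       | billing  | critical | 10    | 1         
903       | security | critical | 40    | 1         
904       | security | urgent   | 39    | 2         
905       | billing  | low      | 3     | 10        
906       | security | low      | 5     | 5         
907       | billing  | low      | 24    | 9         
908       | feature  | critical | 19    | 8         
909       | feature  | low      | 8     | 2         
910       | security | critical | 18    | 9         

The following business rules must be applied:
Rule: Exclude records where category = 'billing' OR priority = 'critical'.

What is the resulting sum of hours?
52

Step 1: Find records where category = 'billing' OR priority = 'critical'
Step 2: 7 records match, summing to 132
Step 3: Original sum: 184
Step 4: Remaining sum = 184 - 132 = 52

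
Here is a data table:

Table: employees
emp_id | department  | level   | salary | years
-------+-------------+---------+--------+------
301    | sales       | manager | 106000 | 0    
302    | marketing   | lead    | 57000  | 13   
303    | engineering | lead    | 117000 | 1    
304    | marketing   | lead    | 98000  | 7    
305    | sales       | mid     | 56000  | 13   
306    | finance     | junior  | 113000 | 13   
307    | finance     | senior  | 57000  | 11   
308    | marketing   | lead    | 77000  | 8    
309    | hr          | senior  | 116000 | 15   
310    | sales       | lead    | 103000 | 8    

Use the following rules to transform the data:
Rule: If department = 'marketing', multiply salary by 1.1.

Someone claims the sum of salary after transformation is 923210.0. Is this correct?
No, the correct result is 923200.0.

Step 1: Calculate the correct sum after transformation
Step 2: Apply multiplier 1.1 to records where department = 'marketing'
Step 3: Correct result = 923200.0
Step 4: Claimed result = 923210.0
Step 5: 923200.0 ≠ 923210.0
Conclusion: The claimed result is incorrect. The correct answer is 923200.0.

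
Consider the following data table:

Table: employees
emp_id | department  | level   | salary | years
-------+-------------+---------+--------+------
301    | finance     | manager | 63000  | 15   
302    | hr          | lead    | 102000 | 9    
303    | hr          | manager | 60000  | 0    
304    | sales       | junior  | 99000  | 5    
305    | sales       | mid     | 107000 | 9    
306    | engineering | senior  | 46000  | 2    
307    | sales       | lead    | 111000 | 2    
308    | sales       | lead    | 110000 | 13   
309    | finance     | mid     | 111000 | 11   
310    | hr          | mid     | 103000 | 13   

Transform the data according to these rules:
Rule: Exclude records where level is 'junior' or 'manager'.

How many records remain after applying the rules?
7

Step 1: Count records to exclude
  - 1 (junior) + 2 (manager) = 3 records
Step 2: Total records: 10
Step 3: Remaining = 10 - 3 = 7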